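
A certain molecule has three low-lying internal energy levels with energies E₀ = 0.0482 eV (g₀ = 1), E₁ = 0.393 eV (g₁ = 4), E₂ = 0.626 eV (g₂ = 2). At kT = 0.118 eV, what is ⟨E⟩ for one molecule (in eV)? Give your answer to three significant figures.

Eᵢ/kT = 0.40847, 3.3305, 5.3051.
Z = Σ gᵢe^(−Eᵢ/kT) = 1·e^(−0.40847) + 4·e^(−3.3305) + 2·e^(−5.3051) = 0.66467 + 0.14310 + 0.0099324 = 0.81770.
⟨E⟩ = Σ Eᵢ gᵢe^(−Eᵢ/kT) / Z = (0.0482·0.66467 + 0.393·0.14310 + 0.626·0.0099324) / 0.81770 = 0.116 eV.

0.116 eV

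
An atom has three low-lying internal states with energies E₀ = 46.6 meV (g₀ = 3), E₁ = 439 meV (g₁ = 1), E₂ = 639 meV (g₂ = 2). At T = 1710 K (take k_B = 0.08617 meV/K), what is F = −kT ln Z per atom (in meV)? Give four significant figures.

k_BT = 0.08617 × 1710 K = 147.351 meV.
Eᵢ/kT = 0.316252, 2.97928, 4.33658.
Z = Σ gᵢe^(−Eᵢ/kT) = 3·e^(−0.316252) + 1·e^(−2.97928) + 2·e^(−4.33658) = 2.18663 + 0.0508294 + 0.0261624 = 2.26362.
F = −kT ln Z = −147.351 × ln(2.26362) = −147.351 × 0.816965 = -120.4 meV.

-120.4 meV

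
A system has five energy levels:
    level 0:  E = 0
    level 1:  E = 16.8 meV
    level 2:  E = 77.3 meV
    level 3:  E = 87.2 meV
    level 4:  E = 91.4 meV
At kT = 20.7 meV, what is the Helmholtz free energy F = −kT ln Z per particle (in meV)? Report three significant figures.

Eᵢ/kT = 0, 0.81159, 3.7343, 4.2126, 4.4155.
Z = Σ e^(−Eᵢ/kT) = e^(−0) + e^(−0.81159) + e^(−3.7343) + e^(−4.2126) + e^(−4.4155) = 1.0000 + 0.44415 + 0.023890 + 0.014808 + 0.012089 = 1.4949.
F = −kT ln Z = −20.7 × ln(1.4949) = −20.7 × 0.40206 = -8.32 meV.

-8.32 meV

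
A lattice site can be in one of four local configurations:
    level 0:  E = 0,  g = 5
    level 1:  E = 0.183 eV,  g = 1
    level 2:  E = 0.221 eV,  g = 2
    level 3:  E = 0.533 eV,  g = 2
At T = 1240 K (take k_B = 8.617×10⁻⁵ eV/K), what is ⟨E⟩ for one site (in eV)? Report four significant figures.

k_BT = 8.617×10⁻⁵ × 1240 K = 0.106851 eV.
Eᵢ/kT = 0, 1.71267, 2.06830, 4.98825.
Z = Σ gᵢe^(−Eᵢ/kT) = 5·e^(−0) + 1·e^(−1.71267) + 2·e^(−2.06830) + 2·e^(−4.98825) = 5.00000 + 0.180384 + 0.252801 + 0.0136352 = 5.44682.
⟨E⟩ = Σ Eᵢ gᵢe^(−Eᵢ/kT) / Z = (0·5.00000 + 0.183·0.180384 + 0.221·0.252801 + 0.533·0.0136352) / 5.44682 = 0.01765 eV.

0.01765 eV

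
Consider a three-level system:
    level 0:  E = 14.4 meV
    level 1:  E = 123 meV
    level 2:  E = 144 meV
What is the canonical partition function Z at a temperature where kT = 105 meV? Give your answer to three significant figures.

Z = 1.44

Eᵢ/kT = 0.13714, 1.1714, 1.3714.
Z = Σ e^(−Eᵢ/kT) = e^(−0.13714) + e^(−1.1714) + e^(−1.3714) = 0.87185 + 0.30993 + 0.25375 = 1.4355.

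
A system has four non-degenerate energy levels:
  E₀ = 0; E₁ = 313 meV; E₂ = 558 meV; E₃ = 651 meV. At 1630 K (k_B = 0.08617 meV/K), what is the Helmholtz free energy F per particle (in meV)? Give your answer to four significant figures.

-17.94 meV

k_BT = 0.08617 × 1630 K = 140.457 meV.
Eᵢ/kT = 0, 2.22844, 3.97275, 4.63487.
Z = Σ e^(−Eᵢ/kT) = e^(−0) + e^(−2.22844) + e^(−3.97275) + e^(−4.63487) = 1.00000 + 0.107696 + 0.0188216 + 0.00970737 = 1.13622.
F = −kT ln Z = −140.457 × ln(1.13622) = −140.457 × 0.127707 = -17.94 meV.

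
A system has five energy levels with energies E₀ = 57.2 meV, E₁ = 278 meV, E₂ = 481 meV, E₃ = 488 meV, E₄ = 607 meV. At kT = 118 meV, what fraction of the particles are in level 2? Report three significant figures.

0.0226

Eᵢ/kT = 0.48475, 2.3559, 4.0763, 4.1356, 5.1441.
Z = Σ e^(−Eᵢ/kT) = e^(−0.48475) + e^(−2.3559) + e^(−4.0763) + e^(−4.1356) + e^(−5.1441) = 0.61585 + 0.094808 + 0.016970 + 0.015993 + 0.0058337 = 0.74945.
P₂ = e^(−E₂/kT) / Z = 0.016970/0.74945 = 0.0226.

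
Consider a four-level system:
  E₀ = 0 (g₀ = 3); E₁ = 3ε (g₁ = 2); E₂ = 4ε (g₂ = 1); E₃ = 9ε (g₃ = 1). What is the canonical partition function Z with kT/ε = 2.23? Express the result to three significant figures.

Z = 3.70

Eᵢ/kT = 0, 1.3453, 1.7937, 4.0359.
Z = Σ gᵢe^(−Eᵢ/kT) = 3·e^(−0) + 2·e^(−1.3453) + 1·e^(−1.7937) + 1·e^(−4.0359) = 3.0000 + 0.52092 + 0.16634 + 0.017670 = 3.7049.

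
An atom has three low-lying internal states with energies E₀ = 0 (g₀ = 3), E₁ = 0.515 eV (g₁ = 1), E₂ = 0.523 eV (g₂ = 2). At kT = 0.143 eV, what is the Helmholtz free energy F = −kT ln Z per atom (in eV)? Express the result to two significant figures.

-0.16 eV

Eᵢ/kT = 0, 3.601, 3.657.
Z = Σ gᵢe^(−Eᵢ/kT) = 3·e^(−0) + 1·e^(−3.601) + 2·e^(−3.657) = 3.000 + 0.02730 + 0.05162 = 3.079.
F = −kT ln Z = −0.143 × ln(3.079) = −0.143 × 1.125 = -0.16 eV.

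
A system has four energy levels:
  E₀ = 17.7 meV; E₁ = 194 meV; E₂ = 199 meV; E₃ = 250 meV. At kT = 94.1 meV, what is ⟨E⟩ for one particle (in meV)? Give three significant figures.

Eᵢ/kT = 0.18810, 2.0616, 2.1148, 2.6567.
Z = Σ e^(−Eᵢ/kT) = e^(−0.18810) + e^(−2.0616) + e^(−2.1148) + e^(−2.6567) = 0.82853 + 0.12725 + 0.12066 + 0.070179 = 1.1466.
⟨E⟩ = Σ Eᵢ e^(−Eᵢ/kT) / Z = (17.7·0.82853 + 194·0.12725 + 199·0.12066 + 250·0.070179) / 1.1466 = 70.6 meV.

70.6 meV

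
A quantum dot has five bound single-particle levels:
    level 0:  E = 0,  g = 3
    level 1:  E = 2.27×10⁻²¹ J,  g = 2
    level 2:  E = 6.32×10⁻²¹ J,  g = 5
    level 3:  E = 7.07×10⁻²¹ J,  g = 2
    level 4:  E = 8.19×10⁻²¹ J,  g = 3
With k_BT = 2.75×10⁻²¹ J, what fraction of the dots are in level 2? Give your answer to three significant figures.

0.107

Eᵢ/kT = 0, 0.82545, 2.2982, 2.5709, 2.9782.
Z = Σ gᵢe^(−Eᵢ/kT) = 3·e^(−0) + 2·e^(−0.82545) + 5·e^(−2.2982) + 2·e^(−2.5709) + 3·e^(−2.9782) = 3.0000 + 0.87608 + 0.50220 + 0.15293 + 0.15265 = 4.6839.
P₂ = g₂ e^(−E₂/kT) / Z = 0.50220/4.6839 = 0.107.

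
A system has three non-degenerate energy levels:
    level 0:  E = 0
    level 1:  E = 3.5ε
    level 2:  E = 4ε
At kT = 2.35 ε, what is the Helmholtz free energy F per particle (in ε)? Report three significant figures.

-0.804 ε

Eᵢ/kT = 0, 1.4894, 1.7021.
Z = Σ e^(−Eᵢ/kT) = e^(−0) + e^(−1.4894) + e^(−1.7021) = 1.0000 + 0.22551 + 0.18230 = 1.4078.
F = −kT ln Z = −2.35 × ln(1.4078) = −2.35 × 0.34203 = -0.804 ε.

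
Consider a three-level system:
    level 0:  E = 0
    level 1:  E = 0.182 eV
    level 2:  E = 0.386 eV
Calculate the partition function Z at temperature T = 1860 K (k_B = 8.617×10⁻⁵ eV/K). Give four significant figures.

Z = 1.411

k_BT = 8.617×10⁻⁵ × 1860 K = 0.160276 eV.
Eᵢ/kT = 0, 1.13554, 2.40835.
Z = Σ e^(−Eᵢ/kT) = e^(−0) + e^(−1.13554) + e^(−2.40835) = 1.00000 + 0.321249 + 0.0899636 = 1.41121.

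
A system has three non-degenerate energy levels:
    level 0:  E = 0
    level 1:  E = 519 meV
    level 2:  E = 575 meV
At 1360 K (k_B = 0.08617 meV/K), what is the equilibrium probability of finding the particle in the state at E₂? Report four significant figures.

k_BT = 0.08617 × 1360 K = 117.191 meV.
Eᵢ/kT = 0, 4.42867, 4.90652.
Z = Σ e^(−Eᵢ/kT) = e^(−0) + e^(−4.42867) + e^(−4.90652) = 1.00000 + 0.0119303 + 0.00739819 = 1.01933.
P₂ = e^(−E₂/kT) / Z = 0.00739819/1.01933 = 0.007258.

0.007258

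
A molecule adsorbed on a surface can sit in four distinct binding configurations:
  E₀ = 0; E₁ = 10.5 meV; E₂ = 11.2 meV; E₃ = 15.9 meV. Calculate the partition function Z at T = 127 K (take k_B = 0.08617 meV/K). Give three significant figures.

Z = 1.98

k_BT = 0.08617 × 127 K = 10.944 meV.
Eᵢ/kT = 0, 0.95943, 1.0234, 1.4529.
Z = Σ e^(−Eᵢ/kT) = e^(−0) + e^(−0.95943) + e^(−1.0234) + e^(−1.4529) = 1.0000 + 0.38311 + 0.35937 + 0.23389 = 1.9764.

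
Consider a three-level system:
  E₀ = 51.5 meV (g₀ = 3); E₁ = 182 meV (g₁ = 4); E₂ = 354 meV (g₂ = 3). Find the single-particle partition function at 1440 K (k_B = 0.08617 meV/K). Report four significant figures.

Z = 3.077

k_BT = 0.08617 × 1440 K = 124.085 meV.
Eᵢ/kT = 0.415038, 1.46674, 2.85288.
Z = Σ gᵢe^(−Eᵢ/kT) = 3·e^(−0.415038) + 4·e^(−1.46674) + 3·e^(−2.85288) = 1.98095 + 0.922705 + 0.173034 = 3.07669.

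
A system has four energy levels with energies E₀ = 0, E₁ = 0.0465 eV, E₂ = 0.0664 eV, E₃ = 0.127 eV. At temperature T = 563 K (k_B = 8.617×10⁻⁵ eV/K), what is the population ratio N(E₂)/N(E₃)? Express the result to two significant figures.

3.5

k_BT = 8.617×10⁻⁵ × 563 K = 0.04851 eV.
n₂/n₃ = exp[−(E₂−E₃)/kT] = exp(−(-0.0606 eV)/(0.04851 eV)) = exp(1.249) = 3.5.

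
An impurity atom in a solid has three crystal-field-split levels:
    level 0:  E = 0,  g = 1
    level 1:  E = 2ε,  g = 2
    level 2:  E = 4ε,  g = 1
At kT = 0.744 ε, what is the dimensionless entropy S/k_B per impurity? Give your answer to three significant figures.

0.474

Eᵢ/kT = 0, 2.6882, 5.3763.
Z = Σ gᵢe^(−Eᵢ/kT) = 1·e^(−0) + 2·e^(−2.6882) + 1·e^(−5.3763) = 1.0000 + 0.13601 + 0.0046249 = 1.1406.
⟨E⟩ = Σ EᵢPᵢ = 0.25471 ε.
S/k_B = ln Z + ⟨E⟩/kT = ln(1.1406) + 0.25471/0.744 = 0.13155 + 0.34235 = 0.474.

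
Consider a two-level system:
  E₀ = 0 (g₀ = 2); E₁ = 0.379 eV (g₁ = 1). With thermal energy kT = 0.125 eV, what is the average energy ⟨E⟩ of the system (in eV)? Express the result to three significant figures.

0.00892 eV

Eᵢ/kT = 0, 3.0320.
Z = Σ gᵢe^(−Eᵢ/kT) = 2·e^(−0) + 1·e^(−3.0320) = 2.0000 + 0.048219 = 2.0482.
⟨E⟩ = Σ Eᵢ gᵢe^(−Eᵢ/kT) / Z = (0·2.0000 + 0.379·0.048219) / 2.0482 = 0.00892 eV.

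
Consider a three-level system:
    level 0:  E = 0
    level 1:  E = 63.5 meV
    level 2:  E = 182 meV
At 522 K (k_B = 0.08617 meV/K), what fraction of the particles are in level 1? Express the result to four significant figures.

k_BT = 0.08617 × 522 K = 44.9807 meV.
Eᵢ/kT = 0, 1.41172, 4.04618.
Z = Σ e^(−Eᵢ/kT) = e^(−0) + e^(−1.41172) + e^(−4.04618) = 1.00000 + 0.243724 + 0.0174891 = 1.26121.
P₁ = e^(−E₁/kT) / Z = 0.243724/1.26121 = 0.1932.

0.1932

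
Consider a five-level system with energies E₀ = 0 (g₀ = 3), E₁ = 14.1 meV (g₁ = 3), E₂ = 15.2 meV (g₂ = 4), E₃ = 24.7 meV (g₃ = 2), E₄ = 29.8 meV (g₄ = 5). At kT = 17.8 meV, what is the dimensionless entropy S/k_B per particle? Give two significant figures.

2.7

Eᵢ/kT = 0, 0.7921, 0.8539, 1.388, 1.674.
Z = Σ gᵢe^(−Eᵢ/kT) = 3·e^(−0) + 3·e^(−0.7921) + 4·e^(−0.8539) + 2·e^(−1.388) + 5·e^(−1.674) = 3.000 + 1.359 + 1.703 + 0.4991 + 0.9375 = 7.499.
⟨E⟩ = Σ EᵢPᵢ = 11.38 meV.
S/k_B = ln Z + ⟨E⟩/kT = ln(7.499) + 11.38/17.8 = 2.015 + 0.6393 = 2.7.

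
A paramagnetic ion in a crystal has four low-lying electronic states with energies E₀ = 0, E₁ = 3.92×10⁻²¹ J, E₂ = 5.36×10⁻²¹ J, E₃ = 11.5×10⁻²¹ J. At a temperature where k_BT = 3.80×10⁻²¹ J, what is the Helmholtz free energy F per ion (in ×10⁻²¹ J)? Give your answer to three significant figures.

-1.90 ×10⁻²¹ J

Eᵢ/kT = 0, 1.0316, 1.4105, 3.0263.
Z = Σ e^(−Eᵢ/kT) = e^(−0) + e^(−1.0316) + e^(−1.4105) + e^(−3.0263) = 1.0000 + 0.35644 + 0.24402 + 0.048495 = 1.6490.
F = −kT ln Z = −3.80 × ln(1.6490) = −3.80 × 0.50017 = -1.90 ×10⁻²¹ J.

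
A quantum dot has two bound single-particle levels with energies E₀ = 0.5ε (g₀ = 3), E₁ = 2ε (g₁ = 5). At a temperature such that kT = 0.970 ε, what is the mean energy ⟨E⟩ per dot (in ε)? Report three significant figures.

0.893 ε

Eᵢ/kT = 0.51546, 2.0619.
Z = Σ gᵢe^(−Eᵢ/kT) = 3·e^(−0.51546) + 5·e^(−2.0619) = 1.7917 + 0.63606 = 2.4278.
⟨E⟩ = Σ Eᵢ gᵢe^(−Eᵢ/kT) / Z = (0.5·1.7917 + 2·0.63606) / 2.4278 = 0.893 ε.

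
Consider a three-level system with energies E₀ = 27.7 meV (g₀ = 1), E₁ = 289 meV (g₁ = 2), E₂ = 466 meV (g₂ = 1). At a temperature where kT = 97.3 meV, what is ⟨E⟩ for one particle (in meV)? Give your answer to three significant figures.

Eᵢ/kT = 0.28469, 2.9702, 4.7893.
Z = Σ gᵢe^(−Eᵢ/kT) = 1·e^(−0.28469) + 2·e^(−2.9702) + 1·e^(−4.7893) = 0.75225 + 0.10259 + 0.0083183 = 0.86316.
⟨E⟩ = Σ Eᵢ gᵢe^(−Eᵢ/kT) / Z = (27.7·0.75225 + 289·0.10259 + 466·0.0083183) / 0.86316 = 63.0 meV.

63.0 meV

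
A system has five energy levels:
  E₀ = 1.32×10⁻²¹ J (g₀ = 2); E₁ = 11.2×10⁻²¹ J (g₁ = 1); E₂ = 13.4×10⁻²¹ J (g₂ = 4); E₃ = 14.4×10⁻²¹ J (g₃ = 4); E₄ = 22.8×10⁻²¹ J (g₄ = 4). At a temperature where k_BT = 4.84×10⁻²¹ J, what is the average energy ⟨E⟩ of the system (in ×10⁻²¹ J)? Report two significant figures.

4.8 ×10⁻²¹ J

Eᵢ/kT = 0.2727, 2.314, 2.769, 2.975, 4.711.
Z = Σ gᵢe^(−Eᵢ/kT) = 2·e^(−0.2727) + 1·e^(−2.314) + 4·e^(−2.769) + 4·e^(−2.975) + 4·e^(−4.711) = 1.523 + 0.09886 + 0.2509 + 0.2042 + 0.03598 = 2.113.
⟨E⟩ = Σ Eᵢ gᵢe^(−Eᵢ/kT) / Z = (1.32·1.523 + 11.2·0.09886 + 13.4·0.2509 + 14.4·0.2042 + 22.8·0.03598) / 2.113 = 4.8 ×10⁻²¹ J.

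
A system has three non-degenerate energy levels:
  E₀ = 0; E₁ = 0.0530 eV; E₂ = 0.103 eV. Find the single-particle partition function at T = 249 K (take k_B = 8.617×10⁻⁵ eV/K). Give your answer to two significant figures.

k_BT = 8.617×10⁻⁵ × 249 K = 0.02146 eV.
Eᵢ/kT = 0, 2.470, 4.800.
Z = Σ e^(−Eᵢ/kT) = e^(−0) + e^(−2.470) + e^(−4.800) = 1.000 + 0.08458 + 0.008230 = 1.093.

Z = 1.1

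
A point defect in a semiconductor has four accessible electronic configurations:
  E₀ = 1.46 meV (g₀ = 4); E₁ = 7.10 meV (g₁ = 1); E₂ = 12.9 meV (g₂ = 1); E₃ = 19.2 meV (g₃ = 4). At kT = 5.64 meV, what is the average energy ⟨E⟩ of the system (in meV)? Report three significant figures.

2.88 meV

Eᵢ/kT = 0.25887, 1.2589, 2.2872, 3.4043.
Z = Σ gᵢe^(−Eᵢ/kT) = 4·e^(−0.25887) + 1·e^(−1.2589) + 1·e^(−2.2872) + 4·e^(−3.4043) = 3.0877 + 0.28397 + 0.10155 + 0.13292 = 3.6061.
⟨E⟩ = Σ Eᵢ gᵢe^(−Eᵢ/kT) / Z = (1.46·3.0877 + 7.10·0.28397 + 12.9·0.10155 + 19.2·0.13292) / 3.6061 = 2.88 meV.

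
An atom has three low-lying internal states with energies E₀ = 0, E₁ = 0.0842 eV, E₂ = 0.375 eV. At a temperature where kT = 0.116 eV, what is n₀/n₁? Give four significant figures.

n₀/n₁ = exp[−(E₀−E₁)/kT] = exp(−(-0.0842 eV)/(0.116 eV)) = exp(0.725862) = 2.067.

2.067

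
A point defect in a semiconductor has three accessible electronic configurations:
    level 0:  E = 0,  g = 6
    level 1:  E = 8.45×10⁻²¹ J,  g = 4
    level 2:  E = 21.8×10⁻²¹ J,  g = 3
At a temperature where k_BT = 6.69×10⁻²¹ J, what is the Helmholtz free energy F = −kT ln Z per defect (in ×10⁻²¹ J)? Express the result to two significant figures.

-13 ×10⁻²¹ J

Eᵢ/kT = 0, 1.263, 3.259.
Z = Σ gᵢe^(−Eᵢ/kT) = 6·e^(−0) + 4·e^(−1.263) + 3·e^(−3.259) = 6.000 + 1.131 + 0.1153 = 7.246.
F = −kT ln Z = −6.69 × ln(7.246) = −6.69 × 1.980 = -13 ×10⁻²¹ J.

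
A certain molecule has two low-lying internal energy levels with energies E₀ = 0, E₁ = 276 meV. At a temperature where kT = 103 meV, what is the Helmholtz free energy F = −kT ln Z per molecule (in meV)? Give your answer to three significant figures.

Eᵢ/kT = 0, 2.6796.
Z = Σ e^(−Eᵢ/kT) = e^(−0) + e^(−2.6796) = 1.0000 + 0.068591 = 1.0686.
F = −kT ln Z = −103 × ln(1.0686) = −103 × 0.066349 = -6.83 meV.

-6.83 meV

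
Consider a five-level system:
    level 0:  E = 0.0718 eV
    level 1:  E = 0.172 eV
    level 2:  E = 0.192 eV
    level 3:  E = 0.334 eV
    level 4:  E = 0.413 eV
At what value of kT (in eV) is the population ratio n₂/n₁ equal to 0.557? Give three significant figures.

n₂/n₁ = exp[−(E₂−E₁)/kT] = 0.557.
⇒ (E₂−E₁)/kT = ln(1/0.557) = ln(1.7953) = 0.58517.
kT = 0.020 eV / 0.58517 = 0.0342 eV.

0.0342 eV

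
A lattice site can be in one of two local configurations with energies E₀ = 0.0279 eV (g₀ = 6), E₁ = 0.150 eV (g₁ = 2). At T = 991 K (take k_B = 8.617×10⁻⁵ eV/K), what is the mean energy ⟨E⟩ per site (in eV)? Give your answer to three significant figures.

k_BT = 8.617×10⁻⁵ × 991 K = 0.085394 eV.
Eᵢ/kT = 0.32672, 1.7566.
Z = Σ gᵢe^(−Eᵢ/kT) = 6·e^(−0.32672) + 2·e^(−1.7566) = 4.3277 + 0.34526 = 4.6730.
⟨E⟩ = Σ Eᵢ gᵢe^(−Eᵢ/kT) / Z = (0.0279·4.3277 + 0.150·0.34526) / 4.6730 = 0.0369 eV.

0.0369 eV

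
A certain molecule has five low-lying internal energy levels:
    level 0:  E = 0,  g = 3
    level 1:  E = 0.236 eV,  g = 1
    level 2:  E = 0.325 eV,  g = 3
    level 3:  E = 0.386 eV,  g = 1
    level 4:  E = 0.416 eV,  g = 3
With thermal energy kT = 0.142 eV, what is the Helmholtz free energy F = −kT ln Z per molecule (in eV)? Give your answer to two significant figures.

Eᵢ/kT = 0, 1.662, 2.289, 2.718, 2.930.
Z = Σ gᵢe^(−Eᵢ/kT) = 3·e^(−0) + 1·e^(−1.662) + 3·e^(−2.289) + 1·e^(−2.718) + 3·e^(−2.930) = 3.000 + 0.1898 + 0.3041 + 0.06601 + 0.1602 = 3.720.
F = −kT ln Z = −0.142 × ln(3.720) = −0.142 × 1.314 = -0.19 eV.

-0.19 eV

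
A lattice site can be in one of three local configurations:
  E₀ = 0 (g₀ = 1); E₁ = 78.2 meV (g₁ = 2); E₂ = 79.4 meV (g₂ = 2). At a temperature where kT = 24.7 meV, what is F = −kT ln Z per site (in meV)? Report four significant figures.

Eᵢ/kT = 0, 3.16599, 3.21457.
Z = Σ gᵢe^(−Eᵢ/kT) = 1·e^(−0) + 2·e^(−3.16599) + 2·e^(−3.21457) = 1.00000 + 0.0843447 + 0.0803452 = 1.16469.
F = −kT ln Z = −24.7 × ln(1.16469) = −24.7 × 0.152455 = -3.766 meV.

-3.766 meV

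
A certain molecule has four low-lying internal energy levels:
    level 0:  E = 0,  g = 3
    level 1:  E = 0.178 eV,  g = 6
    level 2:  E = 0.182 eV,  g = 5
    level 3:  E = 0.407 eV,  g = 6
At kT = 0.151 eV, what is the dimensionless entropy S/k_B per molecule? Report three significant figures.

2.66

Eᵢ/kT = 0, 1.1788, 1.2053, 2.6954.
Z = Σ gᵢe^(−Eᵢ/kT) = 3·e^(−0) + 6·e^(−1.1788) + 5·e^(−1.2053) + 6·e^(−2.6954) = 3.0000 + 1.8459 + 1.4980 + 0.40509 = 6.7490.
⟨E⟩ = Σ EᵢPᵢ = 0.11351 eV.
S/k_B = ln Z + ⟨E⟩/kT = ln(6.7490) + 0.11351/0.151 = 1.9094 + 0.75172 = 2.66.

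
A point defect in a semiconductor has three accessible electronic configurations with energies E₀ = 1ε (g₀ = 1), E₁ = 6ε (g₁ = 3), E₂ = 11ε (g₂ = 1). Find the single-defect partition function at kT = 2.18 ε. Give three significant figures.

Z = 0.830

Eᵢ/kT = 0.45872, 2.7523, 5.0459.
Z = Σ gᵢe^(−Eᵢ/kT) = 1·e^(−0.45872) + 3·e^(−2.7523) + 1·e^(−5.0459) = 0.63209 + 0.19134 + 0.0064357 = 0.82987.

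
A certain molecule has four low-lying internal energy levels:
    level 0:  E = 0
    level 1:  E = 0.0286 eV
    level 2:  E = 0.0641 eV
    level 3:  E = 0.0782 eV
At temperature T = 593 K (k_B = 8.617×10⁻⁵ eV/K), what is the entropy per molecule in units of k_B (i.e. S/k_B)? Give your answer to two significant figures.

k_BT = 8.617×10⁻⁵ × 593 K = 0.05110 eV.
Eᵢ/kT = 0, 0.5597, 1.254, 1.530.
Z = Σ e^(−Eᵢ/kT) = e^(−0) + e^(−0.5597) + e^(−1.254) + e^(−1.530) = 1.000 + 0.5714 + 0.2854 + 0.2165 = 2.073.
⟨E⟩ = Σ EᵢPᵢ = 0.02488 eV.
S/k_B = ln Z + ⟨E⟩/kT = ln(2.073) + 0.02488/0.05110 = 0.7290 + 0.4869 = 1.2.

1.2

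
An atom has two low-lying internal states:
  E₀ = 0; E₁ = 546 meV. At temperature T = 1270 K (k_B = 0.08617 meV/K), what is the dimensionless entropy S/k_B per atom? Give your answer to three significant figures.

k_BT = 0.08617 × 1270 K = 109.44 meV.
Eᵢ/kT = 0, 4.9890.
Z = Σ e^(−Eᵢ/kT) = e^(−0) + e^(−4.9890) = 1.0000 + 0.0068125 = 1.0068.
⟨E⟩ = Σ EᵢPᵢ = 3.6945 meV.
S/k_B = ln Z + ⟨E⟩/kT = ln(1.0068) + 3.6945/109.44 = 0.0067770 + 0.033758 = 0.0405.

0.0405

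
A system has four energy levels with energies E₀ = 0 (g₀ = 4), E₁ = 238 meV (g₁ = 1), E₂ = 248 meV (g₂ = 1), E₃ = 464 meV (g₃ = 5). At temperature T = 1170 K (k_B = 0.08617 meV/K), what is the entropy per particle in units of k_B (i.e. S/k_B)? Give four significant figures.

k_BT = 0.08617 × 1170 K = 100.819 meV.
Eᵢ/kT = 0, 2.36067, 2.45985, 4.60231.
Z = Σ gᵢe^(−Eᵢ/kT) = 4·e^(−0) + 1·e^(−2.36067) + 1·e^(−2.45985) + 5·e^(−4.60231) = 4.00000 + 0.0943570 + 0.0854478 + 0.0501432 = 4.22995.
⟨E⟩ = Σ EᵢPᵢ = 15.8192 meV.
S/k_B = ln Z + ⟨E⟩/kT = ln(4.22995) + 15.8192/100.819 = 1.44219 + 0.156907 = 1.599.

1.599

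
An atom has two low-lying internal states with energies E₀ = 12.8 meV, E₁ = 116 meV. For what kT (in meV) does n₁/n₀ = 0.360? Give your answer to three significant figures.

101 meV

n₁/n₀ = exp[−(E₁−E₀)/kT] = 0.360.
⇒ (E₁−E₀)/kT = ln(1/0.360) = ln(2.7778) = 1.0217.
kT = 103.2 meV / 1.0217 = 101 meV.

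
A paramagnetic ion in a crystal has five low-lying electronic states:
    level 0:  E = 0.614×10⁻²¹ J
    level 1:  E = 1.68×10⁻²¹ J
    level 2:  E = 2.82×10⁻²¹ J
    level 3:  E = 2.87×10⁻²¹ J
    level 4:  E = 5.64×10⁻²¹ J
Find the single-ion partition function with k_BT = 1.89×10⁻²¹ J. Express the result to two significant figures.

Z = 1.6

Eᵢ/kT = 0.3249, 0.8889, 1.492, 1.519, 2.984.
Z = Σ e^(−Eᵢ/kT) = e^(−0.3249) + e^(−0.8889) + e^(−1.492) + e^(−1.519) + e^(−2.984) = 0.7226 + 0.4111 + 0.2249 + 0.2189 + 0.05059 = 1.628.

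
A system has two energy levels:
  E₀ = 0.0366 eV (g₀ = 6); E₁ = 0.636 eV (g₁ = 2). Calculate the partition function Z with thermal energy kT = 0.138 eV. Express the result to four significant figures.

Z = 4.622

Eᵢ/kT = 0.265217, 4.60870.
Z = Σ gᵢe^(−Eᵢ/kT) = 6·e^(−0.265217) + 2·e^(−4.60870) = 4.60224 + 0.0199295 = 4.62217.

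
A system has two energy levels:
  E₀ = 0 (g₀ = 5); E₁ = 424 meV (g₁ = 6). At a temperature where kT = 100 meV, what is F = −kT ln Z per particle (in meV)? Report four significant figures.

Eᵢ/kT = 0, 4.24000.
Z = Σ gᵢe^(−Eᵢ/kT) = 5·e^(−0) + 6·e^(−4.24000) = 5.00000 + 0.0864456 = 5.08645.
F = −kT ln Z = −100 × ln(5.08645) = −100 × 1.62658 = -162.7 meV.

-162.7 meV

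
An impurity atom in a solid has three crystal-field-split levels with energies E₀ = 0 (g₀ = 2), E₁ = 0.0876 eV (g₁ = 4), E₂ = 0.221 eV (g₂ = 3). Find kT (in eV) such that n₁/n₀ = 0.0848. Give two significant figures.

0.028 eV

n₁/n₀ = (g₁/g₀) exp[−(E₁−E₀)/kT] = 0.0848.
⇒ (E₁−E₀)/kT = ln((4/2)/0.0848) = ln(23.58) = 3.160.
kT = 0.0876 eV / 3.160 = 0.028 eV.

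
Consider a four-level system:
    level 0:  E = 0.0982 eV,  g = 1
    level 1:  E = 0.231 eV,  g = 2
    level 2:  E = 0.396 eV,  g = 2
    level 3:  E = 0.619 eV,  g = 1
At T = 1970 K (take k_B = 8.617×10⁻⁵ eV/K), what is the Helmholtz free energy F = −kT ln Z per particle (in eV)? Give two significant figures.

-0.044 eV

k_BT = 8.617×10⁻⁵ × 1970 K = 0.1698 eV.
Eᵢ/kT = 0.5783, 1.360, 2.332, 3.645.
Z = Σ gᵢe^(−Eᵢ/kT) = 1·e^(−0.5783) + 2·e^(−1.360) + 2·e^(−2.332) + 1·e^(−3.645) = 0.5609 + 0.5133 + 0.1942 + 0.02612 = 1.295.
F = −kT ln Z = −0.1698 × ln(1.295) = −0.1698 × 0.2585 = -0.044 eV.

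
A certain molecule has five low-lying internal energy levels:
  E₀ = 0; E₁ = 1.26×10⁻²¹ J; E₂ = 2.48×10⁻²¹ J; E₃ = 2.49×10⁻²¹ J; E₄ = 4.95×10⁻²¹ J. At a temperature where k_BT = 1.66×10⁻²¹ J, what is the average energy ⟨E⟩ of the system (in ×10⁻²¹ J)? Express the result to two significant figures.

Eᵢ/kT = 0, 0.7590, 1.494, 1.500, 2.982.
Z = Σ e^(−Eᵢ/kT) = e^(−0) + e^(−0.7590) + e^(−1.494) + e^(−1.500) + e^(−2.982) = 1.000 + 0.4681 + 0.2245 + 0.2231 + 0.05069 = 1.966.
⟨E⟩ = Σ Eᵢ e^(−Eᵢ/kT) / Z = (0·1.000 + 1.26·0.4681 + 2.48·0.2245 + 2.49·0.2231 + 4.95·0.05069) / 1.966 = 0.99 ×10⁻²¹ J.

0.99 ×10⁻²¹ J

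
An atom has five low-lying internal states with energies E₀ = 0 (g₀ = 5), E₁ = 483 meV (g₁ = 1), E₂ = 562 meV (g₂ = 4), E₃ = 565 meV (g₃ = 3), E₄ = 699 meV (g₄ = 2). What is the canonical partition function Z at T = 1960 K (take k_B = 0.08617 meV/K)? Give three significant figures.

Z = 5.34

k_BT = 0.08617 × 1960 K = 168.89 meV.
Eᵢ/kT = 0, 2.8598, 3.3276, 3.3454, 4.1388.
Z = Σ gᵢe^(−Eᵢ/kT) = 5·e^(−0) + 1·e^(−2.8598) + 4·e^(−3.3276) + 3·e^(−3.3454) + 2·e^(−4.1388) = 5.0000 + 0.057280 + 0.14352 + 0.10574 + 0.031884 = 5.3384.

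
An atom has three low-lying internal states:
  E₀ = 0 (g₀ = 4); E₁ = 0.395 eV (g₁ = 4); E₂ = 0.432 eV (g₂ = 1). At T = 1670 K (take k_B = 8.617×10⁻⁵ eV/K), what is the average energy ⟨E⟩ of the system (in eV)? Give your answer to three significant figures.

0.0286 eV

k_BT = 8.617×10⁻⁵ × 1670 K = 0.14390 eV.
Eᵢ/kT = 0, 2.7450, 3.0021.
Z = Σ gᵢe^(−Eᵢ/kT) = 4·e^(−0) + 4·e^(−2.7450) + 1·e^(−3.0021) = 4.0000 + 0.25699 + 0.049683 = 4.3067.
⟨E⟩ = Σ Eᵢ gᵢe^(−Eᵢ/kT) / Z = (0·4.0000 + 0.395·0.25699 + 0.432·0.049683) / 4.3067 = 0.0286 eV.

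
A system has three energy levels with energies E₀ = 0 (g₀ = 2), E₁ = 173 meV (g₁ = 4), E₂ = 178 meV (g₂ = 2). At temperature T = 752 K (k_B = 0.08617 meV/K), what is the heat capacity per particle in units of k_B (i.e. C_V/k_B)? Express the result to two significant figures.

k_BT = 0.08617 × 752 K = 64.80 meV.
Eᵢ/kT = 0, 2.670, 2.747.
Z = Σ gᵢe^(−Eᵢ/kT) = 2·e^(−0) + 4·e^(−2.670) + 2·e^(−2.747) = 2.000 + 0.2770 + 0.1282 = 2.405.
⟨E⟩ = 29.41 meV, ⟨E²⟩ = 5136 meV².
C_V/k_B = (⟨E²⟩ − ⟨E⟩²)/(kT)² = (5136 − 864.9)/4199 = 1.0.

1.0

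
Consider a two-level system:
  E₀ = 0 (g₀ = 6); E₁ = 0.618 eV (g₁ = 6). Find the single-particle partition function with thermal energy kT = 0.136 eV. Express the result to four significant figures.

Eᵢ/kT = 0, 4.54412.
Z = Σ gᵢe^(−Eᵢ/kT) = 6·e^(−0) + 6·e^(−4.54412) = 6.00000 + 0.0637771 = 6.06378.

Z = 6.064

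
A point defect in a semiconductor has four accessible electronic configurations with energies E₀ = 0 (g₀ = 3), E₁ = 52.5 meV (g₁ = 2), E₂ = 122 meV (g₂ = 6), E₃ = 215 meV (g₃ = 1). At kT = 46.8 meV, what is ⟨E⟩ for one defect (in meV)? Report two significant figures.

Eᵢ/kT = 0, 1.122, 2.607, 4.594.
Z = Σ gᵢe^(−Eᵢ/kT) = 3·e^(−0) + 2·e^(−1.122) + 6·e^(−2.607) + 1·e^(−4.594) = 3.000 + 0.6513 + 0.4425 + 0.01011 = 4.104.
⟨E⟩ = Σ Eᵢ gᵢe^(−Eᵢ/kT) / Z = (0·3.000 + 52.5·0.6513 + 122·0.4425 + 215·0.01011) / 4.104 = 22 meV.

22 meV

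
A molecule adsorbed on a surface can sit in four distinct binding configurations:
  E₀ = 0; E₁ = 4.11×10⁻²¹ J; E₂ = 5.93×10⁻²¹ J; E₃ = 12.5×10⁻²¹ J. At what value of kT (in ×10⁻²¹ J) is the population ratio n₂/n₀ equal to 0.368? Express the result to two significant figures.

n₂/n₀ = exp[−(E₂−E₀)/kT] = 0.368.
⇒ (E₂−E₀)/kT = ln(1/0.368) = ln(2.717) = 0.9995.
kT = 5.93 ×10⁻²¹ J / 0.9995 = 5.9 ×10⁻²¹ J.

5.9 ×10⁻²¹ J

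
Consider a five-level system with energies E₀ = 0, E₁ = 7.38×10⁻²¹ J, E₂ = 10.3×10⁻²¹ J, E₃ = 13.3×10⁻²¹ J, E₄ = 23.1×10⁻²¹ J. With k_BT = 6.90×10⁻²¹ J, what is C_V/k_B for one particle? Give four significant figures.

0.6492

Eᵢ/kT = 0, 1.06957, 1.49275, 1.92754, 3.34783.
Z = Σ e^(−Eᵢ/kT) = e^(−0) + e^(−1.06957) + e^(−1.49275) + e^(−1.92754) + e^(−3.34783) = 1.00000 + 0.343156 + 0.224754 + 0.145506 + 0.0351606 = 1.74858.
⟨E⟩ = 4.34347, ⟨E²⟩ = 49.7744.
C_V/k_B = (⟨E²⟩ − ⟨E⟩²)/(kT)² = (49.7744 − 18.8657)/47.6100 = 0.6492.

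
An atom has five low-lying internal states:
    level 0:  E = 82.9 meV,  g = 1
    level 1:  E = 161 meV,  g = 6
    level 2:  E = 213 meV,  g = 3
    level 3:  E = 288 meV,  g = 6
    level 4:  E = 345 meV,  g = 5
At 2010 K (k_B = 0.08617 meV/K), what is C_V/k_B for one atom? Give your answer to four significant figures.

0.2054

k_BT = 0.08617 × 2010 K = 173.202 meV.
Eᵢ/kT = 0.478632, 0.929550, 1.22978, 1.66280, 1.99189.
Z = Σ gᵢe^(−Eᵢ/kT) = 1·e^(−0.478632) + 6·e^(−0.929550) + 3·e^(−1.22978) + 6·e^(−1.66280) + 5·e^(−1.99189) = 0.619630 + 2.36839 + 0.877071 + 1.13764 + 0.682187 = 5.68492.
⟨E⟩ = 208.005 meV, ⟨E²⟩ = 49428.8 meV².
C_V/k_B = (⟨E²⟩ − ⟨E⟩²)/(kT)² = (49428.8 − 43266.1)/29998.9 = 0.2054.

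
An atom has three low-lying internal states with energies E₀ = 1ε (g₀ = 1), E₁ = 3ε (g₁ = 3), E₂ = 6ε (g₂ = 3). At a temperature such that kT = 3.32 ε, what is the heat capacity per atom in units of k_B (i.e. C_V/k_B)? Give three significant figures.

Eᵢ/kT = 0.30120, 0.90361, 1.8072.
Z = Σ gᵢe^(−Eᵢ/kT) = 1·e^(−0.30120) + 3·e^(−0.90361) + 3·e^(−1.8072) = 0.73993 + 1.2153 + 0.49234 = 2.4476.
⟨E⟩ = 2.9988 ε, ⟨E²⟩ = 12.013 ε².
C_V/k_B = (⟨E²⟩ − ⟨E⟩²)/(kT)² = (12.013 − 8.9928)/11.022 = 0.274.

0.274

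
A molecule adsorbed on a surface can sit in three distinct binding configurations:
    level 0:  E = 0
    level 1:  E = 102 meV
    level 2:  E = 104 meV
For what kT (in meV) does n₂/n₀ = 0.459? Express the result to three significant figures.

n₂/n₀ = exp[−(E₂−E₀)/kT] = 0.459.
⇒ (E₂−E₀)/kT = ln(1/0.459) = ln(2.1786) = 0.77868.
kT = 104 meV / 0.77868 = 134 meV.

134 meV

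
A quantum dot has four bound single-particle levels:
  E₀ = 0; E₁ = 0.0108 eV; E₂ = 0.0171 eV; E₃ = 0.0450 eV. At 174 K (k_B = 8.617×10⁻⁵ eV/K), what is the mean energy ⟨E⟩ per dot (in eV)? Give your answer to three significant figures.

k_BT = 8.617×10⁻⁵ × 174 K = 0.014994 eV.
Eᵢ/kT = 0, 0.72029, 1.1405, 3.0012.
Z = Σ e^(−Eᵢ/kT) = e^(−0) + e^(−0.72029) + e^(−1.1405) + e^(−3.0012) = 1.0000 + 0.48661 + 0.31966 + 0.049727 = 1.8560.
⟨E⟩ = Σ Eᵢ e^(−Eᵢ/kT) / Z = (0·1.0000 + 0.0108·0.48661 + 0.0171·0.31966 + 0.0450·0.049727) / 1.8560 = 0.00698 eV.

0.00698 eV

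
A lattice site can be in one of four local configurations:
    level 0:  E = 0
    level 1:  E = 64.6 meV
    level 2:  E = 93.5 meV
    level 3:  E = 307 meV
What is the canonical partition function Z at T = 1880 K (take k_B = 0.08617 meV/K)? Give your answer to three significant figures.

Z = 2.38

k_BT = 0.08617 × 1880 K = 162.00 meV.
Eᵢ/kT = 0, 0.39877, 0.57716, 1.8951.
Z = Σ e^(−Eᵢ/kT) = e^(−0) + e^(−0.39877) + e^(−0.57716) + e^(−1.8951) = 1.0000 + 0.67115 + 0.56149 + 0.15030 = 2.3829.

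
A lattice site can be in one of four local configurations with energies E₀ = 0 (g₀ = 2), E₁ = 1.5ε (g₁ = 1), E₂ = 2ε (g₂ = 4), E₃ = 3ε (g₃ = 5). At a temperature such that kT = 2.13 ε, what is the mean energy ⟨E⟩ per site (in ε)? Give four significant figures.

1.427 ε

Eᵢ/kT = 0, 0.704225, 0.938967, 1.40845.
Z = Σ gᵢe^(−Eᵢ/kT) = 2·e^(−0) + 1·e^(−0.704225) + 4·e^(−0.938967) + 5·e^(−1.40845) = 2.00000 + 0.494492 + 1.56413 + 1.22261 = 5.28123.
⟨E⟩ = Σ Eᵢ gᵢe^(−Eᵢ/kT) / Z = (0·2.00000 + 1.5·0.494492 + 2·1.56413 + 3·1.22261) / 5.28123 = 1.427 ε.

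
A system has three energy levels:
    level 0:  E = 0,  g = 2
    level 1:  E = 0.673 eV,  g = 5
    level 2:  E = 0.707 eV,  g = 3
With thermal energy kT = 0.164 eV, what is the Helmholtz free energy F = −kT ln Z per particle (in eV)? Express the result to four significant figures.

Eᵢ/kT = 0, 4.10366, 4.31098.
Z = Σ gᵢe^(−Eᵢ/kT) = 2·e^(−0) + 5·e^(−4.10366) + 3·e^(−4.31098) = 2.00000 + 0.0825607 + 0.0402612 = 2.12282.
F = −kT ln Z = −0.164 × ln(2.12282) = −0.164 × 0.752745 = -0.1235 eV.

-0.1235 eV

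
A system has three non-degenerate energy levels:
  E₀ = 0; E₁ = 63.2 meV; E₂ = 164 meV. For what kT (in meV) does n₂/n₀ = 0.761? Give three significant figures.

600 meV

n₂/n₀ = exp[−(E₂−E₀)/kT] = 0.761.
⇒ (E₂−E₀)/kT = ln(1/0.761) = ln(1.3141) = 0.27315.
kT = 164 meV / 0.27315 = 600 meV.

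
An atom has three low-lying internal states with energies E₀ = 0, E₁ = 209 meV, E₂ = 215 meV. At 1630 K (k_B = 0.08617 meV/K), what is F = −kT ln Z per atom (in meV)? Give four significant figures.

k_BT = 0.08617 × 1630 K = 140.457 meV.
Eᵢ/kT = 0, 1.48800, 1.53072.
Z = Σ e^(−Eᵢ/kT) = e^(−0) + e^(−1.48800) + e^(−1.53072) = 1.00000 + 0.225824 + 0.216380 = 1.44220.
F = −kT ln Z = −140.457 × ln(1.44220) = −140.457 × 0.366170 = -51.43 meV.

-51.43 meV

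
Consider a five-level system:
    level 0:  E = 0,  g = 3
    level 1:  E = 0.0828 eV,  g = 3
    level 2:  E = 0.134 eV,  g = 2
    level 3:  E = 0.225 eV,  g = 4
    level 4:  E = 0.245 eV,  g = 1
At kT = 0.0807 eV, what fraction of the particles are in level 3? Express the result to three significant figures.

Eᵢ/kT = 0, 1.0260, 1.6605, 2.7881, 3.0359.
Z = Σ gᵢe^(−Eᵢ/kT) = 3·e^(−0) + 3·e^(−1.0260) + 2·e^(−1.6605) + 4·e^(−2.7881) + 1·e^(−3.0359) = 3.0000 + 1.0753 + 0.38009 + 0.24615 + 0.048031 = 4.7496.
P₃ = g₃ e^(−E₃/kT) / Z = 0.24615/4.7496 = 0.0518.

0.0518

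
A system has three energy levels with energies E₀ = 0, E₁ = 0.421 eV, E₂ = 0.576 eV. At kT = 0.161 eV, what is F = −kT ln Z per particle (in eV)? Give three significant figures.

-0.0155 eV

Eᵢ/kT = 0, 2.6149, 3.5776.
Z = Σ e^(−Eᵢ/kT) = e^(−0) + e^(−2.6149) + e^(−3.5776) = 1.0000 + 0.073175 + 0.027943 = 1.1011.
F = −kT ln Z = −0.161 × ln(1.1011) = −0.161 × 0.096310 = -0.0155 eV.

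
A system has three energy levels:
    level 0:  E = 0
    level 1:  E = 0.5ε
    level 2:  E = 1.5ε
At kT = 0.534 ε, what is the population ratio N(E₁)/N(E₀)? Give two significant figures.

0.39

n₁/n₀ = exp[−(E₁−E₀)/kT] = exp(−(0.5ε)/(0.534ε)) = exp(-0.9363) = 0.39.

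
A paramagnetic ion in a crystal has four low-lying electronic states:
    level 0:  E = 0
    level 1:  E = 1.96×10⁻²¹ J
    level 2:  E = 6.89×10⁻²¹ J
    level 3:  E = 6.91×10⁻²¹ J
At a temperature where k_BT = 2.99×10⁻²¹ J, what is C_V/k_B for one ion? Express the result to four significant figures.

0.5301

Eᵢ/kT = 0, 0.655518, 2.30435, 2.31104.
Z = Σ e^(−Eᵢ/kT) = e^(−0) + e^(−0.655518) + e^(−2.30435) + e^(−2.31104) = 1.00000 + 0.519173 + 0.0998237 + 0.0991581 = 1.71815.
⟨E⟩ = 1.39135, ⟨E²⟩ = 6.67457.
C_V/k_B = (⟨E²⟩ − ⟨E⟩²)/(kT)² = (6.67457 − 1.93585)/8.94010 = 0.5301.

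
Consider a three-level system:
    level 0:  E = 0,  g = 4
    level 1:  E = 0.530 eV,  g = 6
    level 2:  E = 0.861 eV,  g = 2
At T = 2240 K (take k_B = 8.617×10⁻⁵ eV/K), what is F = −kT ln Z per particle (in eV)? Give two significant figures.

-0.29 eV

k_BT = 8.617×10⁻⁵ × 2240 K = 0.1930 eV.
Eᵢ/kT = 0, 2.746, 4.461.
Z = Σ gᵢe^(−Eᵢ/kT) = 4·e^(−0) + 6·e^(−2.746) + 2·e^(−4.461) = 4.000 + 0.3851 + 0.02310 = 4.408.
F = −kT ln Z = −0.1930 × ln(4.408) = −0.1930 × 1.483 = -0.29 eV.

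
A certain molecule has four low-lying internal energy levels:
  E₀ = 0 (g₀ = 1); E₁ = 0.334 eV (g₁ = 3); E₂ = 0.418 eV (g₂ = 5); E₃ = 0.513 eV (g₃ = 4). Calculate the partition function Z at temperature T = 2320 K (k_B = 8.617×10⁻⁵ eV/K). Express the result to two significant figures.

k_BT = 8.617×10⁻⁵ × 2320 K = 0.1999 eV.
Eᵢ/kT = 0, 1.671, 2.091, 2.566.
Z = Σ gᵢe^(−Eᵢ/kT) = 1·e^(−0) + 3·e^(−1.671) + 5·e^(−2.091) + 4·e^(−2.566) = 1.000 + 0.5642 + 0.6178 + 0.3074 = 2.489.

Z = 2.5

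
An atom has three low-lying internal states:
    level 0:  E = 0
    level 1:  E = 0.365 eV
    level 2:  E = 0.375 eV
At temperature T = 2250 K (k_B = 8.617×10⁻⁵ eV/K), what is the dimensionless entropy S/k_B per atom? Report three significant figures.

0.696

k_BT = 8.617×10⁻⁵ × 2250 K = 0.19388 eV.
Eᵢ/kT = 0, 1.8826, 1.9342.
Z = Σ e^(−Eᵢ/kT) = e^(−0) + e^(−1.8826) + e^(−1.9342) = 1.0000 + 0.15219 + 0.14454 = 1.2967.
⟨E⟩ = Σ EᵢPᵢ = 0.084639 eV.
S/k_B = ln Z + ⟨E⟩/kT = ln(1.2967) + 0.084639/0.19388 = 0.25982 + 0.43655 = 0.696.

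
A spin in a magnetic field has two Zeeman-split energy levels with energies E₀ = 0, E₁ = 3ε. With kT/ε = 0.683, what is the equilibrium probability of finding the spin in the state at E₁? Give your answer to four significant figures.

0.01222

Eᵢ/kT = 0, 4.39239.
Z = Σ e^(−Eᵢ/kT) = e^(−0) + e^(−4.39239) = 1.00000 + 0.0123711 = 1.01237.
P₁ = e^(−E₁/kT) / Z = 0.0123711/1.01237 = 0.01222.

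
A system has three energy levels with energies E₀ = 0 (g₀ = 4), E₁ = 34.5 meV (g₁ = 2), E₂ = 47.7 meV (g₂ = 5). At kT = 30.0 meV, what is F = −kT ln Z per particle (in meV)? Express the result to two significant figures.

-52 meV

Eᵢ/kT = 0, 1.150, 1.590.
Z = Σ gᵢe^(−Eᵢ/kT) = 4·e^(−0) + 2·e^(−1.150) + 5·e^(−1.590) = 4.000 + 0.6333 + 1.020 = 5.653.
F = −kT ln Z = −30.0 × ln(5.653) = −30.0 × 1.732 = -52 meV.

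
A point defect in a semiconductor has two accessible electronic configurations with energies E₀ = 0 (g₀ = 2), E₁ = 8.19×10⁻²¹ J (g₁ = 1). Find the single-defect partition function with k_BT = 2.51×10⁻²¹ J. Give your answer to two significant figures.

Z = 2.0

Eᵢ/kT = 0, 3.263.
Z = Σ gᵢe^(−Eᵢ/kT) = 2·e^(−0) + 1·e^(−3.263) = 2.000 + 0.03827 = 2.038.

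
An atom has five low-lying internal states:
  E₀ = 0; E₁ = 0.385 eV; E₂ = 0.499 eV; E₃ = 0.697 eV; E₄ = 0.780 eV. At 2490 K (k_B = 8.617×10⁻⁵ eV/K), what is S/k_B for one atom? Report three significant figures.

0.847

k_BT = 8.617×10⁻⁵ × 2490 K = 0.21456 eV.
Eᵢ/kT = 0, 1.7944, 2.3257, 3.2485, 3.6353.
Z = Σ e^(−Eᵢ/kT) = e^(−0) + e^(−1.7944) + e^(−2.3257) + e^(−3.2485) + e^(−3.6353) = 1.0000 + 0.16623 + 0.097715 + 0.038832 + 0.026376 = 1.3292.
⟨E⟩ = Σ EᵢPᵢ = 0.12067 eV.
S/k_B = ln Z + ⟨E⟩/kT = ln(1.3292) + 0.12067/0.21456 = 0.28458 + 0.56241 = 0.847.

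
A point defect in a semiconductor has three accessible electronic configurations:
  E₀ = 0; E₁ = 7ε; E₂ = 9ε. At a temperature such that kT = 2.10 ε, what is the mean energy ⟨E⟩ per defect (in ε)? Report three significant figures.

0.356 ε

Eᵢ/kT = 0, 3.3333, 4.2857.
Z = Σ e^(−Eᵢ/kT) = e^(−0) + e^(−3.3333) + e^(−4.2857) = 1.0000 + 0.035675 + 0.013764 = 1.0494.
⟨E⟩ = Σ Eᵢ e^(−Eᵢ/kT) / Z = (0·1.0000 + 7·0.035675 + 9·0.013764) / 1.0494 = 0.356 ε.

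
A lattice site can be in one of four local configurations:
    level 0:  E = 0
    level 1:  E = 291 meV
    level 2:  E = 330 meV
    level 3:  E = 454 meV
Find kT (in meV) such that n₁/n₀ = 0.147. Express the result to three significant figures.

152 meV

n₁/n₀ = exp[−(E₁−E₀)/kT] = 0.147.
⇒ (E₁−E₀)/kT = ln(1/0.147) = ln(6.8027) = 1.9173.
kT = 291 meV / 1.9173 = 152 meV.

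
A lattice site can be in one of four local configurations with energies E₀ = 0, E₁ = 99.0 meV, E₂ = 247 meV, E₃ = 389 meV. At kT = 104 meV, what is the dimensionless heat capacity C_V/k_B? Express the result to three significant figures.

Eᵢ/kT = 0, 0.95192, 2.3750, 3.7404.
Z = Σ e^(−Eᵢ/kT) = e^(−0) + e^(−0.95192) + e^(−2.3750) + e^(−3.7404) = 1.0000 + 0.38600 + 0.093014 + 0.023745 = 1.5028.
⟨E⟩ = 46.863 meV, ⟨E²⟩ = 8684.5 meV².
C_V/k_B = (⟨E²⟩ − ⟨E⟩²)/(kT)² = (8684.5 − 2196.1)/10816 = 0.600.

0.600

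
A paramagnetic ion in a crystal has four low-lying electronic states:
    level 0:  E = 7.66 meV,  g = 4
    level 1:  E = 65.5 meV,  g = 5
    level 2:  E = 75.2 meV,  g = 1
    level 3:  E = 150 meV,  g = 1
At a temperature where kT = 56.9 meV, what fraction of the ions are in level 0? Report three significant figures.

Eᵢ/kT = 0.13462, 1.1511, 1.3216, 2.6362.
Z = Σ gᵢe^(−Eᵢ/kT) = 4·e^(−0.13462) + 5·e^(−1.1511) + 1·e^(−1.3216) + 1·e^(−2.6362) = 3.4962 + 1.5814 + 0.26671 + 0.071633 = 5.4159.
P₀ = g₀ e^(−E₀/kT) / Z = 3.4962/5.4159 = 0.646.

0.646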